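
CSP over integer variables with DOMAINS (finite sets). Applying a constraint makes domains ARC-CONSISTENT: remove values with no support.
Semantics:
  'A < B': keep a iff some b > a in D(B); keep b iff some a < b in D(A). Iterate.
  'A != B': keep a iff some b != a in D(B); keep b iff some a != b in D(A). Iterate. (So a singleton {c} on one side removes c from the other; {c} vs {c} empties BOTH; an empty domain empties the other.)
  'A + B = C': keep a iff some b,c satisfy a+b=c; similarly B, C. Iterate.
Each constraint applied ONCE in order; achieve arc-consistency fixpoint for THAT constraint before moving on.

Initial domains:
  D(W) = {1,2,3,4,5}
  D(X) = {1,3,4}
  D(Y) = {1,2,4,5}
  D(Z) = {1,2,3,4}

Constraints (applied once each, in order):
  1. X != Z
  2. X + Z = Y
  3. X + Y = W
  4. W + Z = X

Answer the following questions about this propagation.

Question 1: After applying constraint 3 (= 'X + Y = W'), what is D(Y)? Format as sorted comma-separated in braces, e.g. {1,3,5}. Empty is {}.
Constraint 1 (X != Z) on D(X)={1,3,4} D(Z)={1,2,3,4}: no change
Constraint 2 (X + Z = Y) on D(X)={1,3,4} D(Z)={1,2,3,4} D(Y)={1,2,4,5}: Y {1,2,4,5}->{2,4,5}
Constraint 3 (X + Y = W) on D(X)={1,3,4} D(Y)={2,4,5} D(W)={1,2,3,4,5}: X {1,3,4}->{1,3}; Y {2,4,5}->{2,4}; W {1,2,3,4,5}->{3,5}
So after constraint 3: D(Y) = {2,4}

Answer: {2,4}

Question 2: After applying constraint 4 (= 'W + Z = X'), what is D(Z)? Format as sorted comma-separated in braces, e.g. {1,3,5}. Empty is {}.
Constraint 1 (X != Z) on D(X)={1,3,4} D(Z)={1,2,3,4}: no change
Constraint 2 (X + Z = Y) on D(X)={1,3,4} D(Z)={1,2,3,4} D(Y)={1,2,4,5}: Y {1,2,4,5}->{2,4,5}
Constraint 3 (X + Y = W) on D(X)={1,3,4} D(Y)={2,4,5} D(W)={1,2,3,4,5}: X {1,3,4}->{1,3}; Y {2,4,5}->{2,4}; W {1,2,3,4,5}->{3,5}
Constraint 4 (W + Z = X) on D(W)={3,5} D(Z)={1,2,3,4} D(X)={1,3}: W {3,5}->{}; Z {1,2,3,4}->{}; X {1,3}->{}
So after constraint 4: D(Z) = {}

Answer: {}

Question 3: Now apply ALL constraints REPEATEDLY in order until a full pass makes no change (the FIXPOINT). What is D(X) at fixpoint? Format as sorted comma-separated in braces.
Answer: {}

Derivation:
pass 0 (initial): D(X)={1,3,4}
pass 1: W {1,2,3,4,5}->{}; X {1,3,4}->{}; Y {1,2,4,5}->{2,4}; Z {1,2,3,4}->{}
pass 2: Y {2,4}->{}
pass 3: no change
Fixpoint after 3 passes: D(X) = {}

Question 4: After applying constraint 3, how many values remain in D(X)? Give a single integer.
Answer: 2

Derivation:
Constraint 1 (X != Z) on D(X)={1,3,4} D(Z)={1,2,3,4}: no change
Constraint 2 (X + Z = Y) on D(X)={1,3,4} D(Z)={1,2,3,4} D(Y)={1,2,4,5}: Y {1,2,4,5}->{2,4,5}
Constraint 3 (X + Y = W) on D(X)={1,3,4} D(Y)={2,4,5} D(W)={1,2,3,4,5}: X {1,3,4}->{1,3}; Y {2,4,5}->{2,4}; W {1,2,3,4,5}->{3,5}
So after constraint 3: D(X)={1,3}, size = 2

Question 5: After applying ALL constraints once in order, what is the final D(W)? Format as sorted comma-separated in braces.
Constraint 1 (X != Z) on D(X)={1,3,4} D(Z)={1,2,3,4}: no change
Constraint 2 (X + Z = Y) on D(X)={1,3,4} D(Z)={1,2,3,4} D(Y)={1,2,4,5}: Y {1,2,4,5}->{2,4,5}
Constraint 3 (X + Y = W) on D(X)={1,3,4} D(Y)={2,4,5} D(W)={1,2,3,4,5}: X {1,3,4}->{1,3}; Y {2,4,5}->{2,4}; W {1,2,3,4,5}->{3,5}
Constraint 4 (W + Z = X) on D(W)={3,5} D(Z)={1,2,3,4} D(X)={1,3}: W {3,5}->{}; Z {1,2,3,4}->{}; X {1,3}->{}
So after all 4 constraints: D(W) = {}

Answer: {}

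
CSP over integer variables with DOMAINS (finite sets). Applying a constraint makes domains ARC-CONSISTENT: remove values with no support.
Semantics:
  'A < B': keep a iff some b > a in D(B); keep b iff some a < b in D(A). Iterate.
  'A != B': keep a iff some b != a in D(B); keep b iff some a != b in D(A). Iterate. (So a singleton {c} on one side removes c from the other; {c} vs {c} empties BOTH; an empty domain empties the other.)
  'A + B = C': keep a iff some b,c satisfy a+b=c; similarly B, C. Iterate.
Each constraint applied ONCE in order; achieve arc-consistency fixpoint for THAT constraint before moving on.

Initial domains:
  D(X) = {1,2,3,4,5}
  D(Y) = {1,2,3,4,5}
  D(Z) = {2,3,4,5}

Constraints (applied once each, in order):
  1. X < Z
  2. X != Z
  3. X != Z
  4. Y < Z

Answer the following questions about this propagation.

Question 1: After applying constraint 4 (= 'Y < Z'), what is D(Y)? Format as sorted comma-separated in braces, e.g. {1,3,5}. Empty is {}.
Answer: {1,2,3,4}

Derivation:
Constraint 1 (X < Z) on D(X)={1,2,3,4,5} D(Z)={2,3,4,5}: X {1,2,3,4,5}->{1,2,3,4}
Constraint 2 (X != Z) on D(X)={1,2,3,4} D(Z)={2,3,4,5}: no change
Constraint 3 (X != Z) on D(X)={1,2,3,4} D(Z)={2,3,4,5}: no change
Constraint 4 (Y < Z) on D(Y)={1,2,3,4,5} D(Z)={2,3,4,5}: Y {1,2,3,4,5}->{1,2,3,4}
So after constraint 4: D(Y) = {1,2,3,4}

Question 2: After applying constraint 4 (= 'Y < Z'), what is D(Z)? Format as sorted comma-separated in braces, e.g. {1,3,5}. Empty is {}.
Answer: {2,3,4,5}

Derivation:
Constraint 1 (X < Z) on D(X)={1,2,3,4,5} D(Z)={2,3,4,5}: X {1,2,3,4,5}->{1,2,3,4}
Constraint 2 (X != Z) on D(X)={1,2,3,4} D(Z)={2,3,4,5}: no change
Constraint 3 (X != Z) on D(X)={1,2,3,4} D(Z)={2,3,4,5}: no change
Constraint 4 (Y < Z) on D(Y)={1,2,3,4,5} D(Z)={2,3,4,5}: Y {1,2,3,4,5}->{1,2,3,4}
So after constraint 4: D(Z) = {2,3,4,5}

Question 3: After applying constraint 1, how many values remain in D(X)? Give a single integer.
Answer: 4

Derivation:
Constraint 1 (X < Z) on D(X)={1,2,3,4,5} D(Z)={2,3,4,5}: X {1,2,3,4,5}->{1,2,3,4}
So after constraint 1: D(X)={1,2,3,4}, size = 4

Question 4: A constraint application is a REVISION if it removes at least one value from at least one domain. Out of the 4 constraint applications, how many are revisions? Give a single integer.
Answer: 2

Derivation:
Constraint 1 (X < Z) on D(X)={1,2,3,4,5} D(Z)={2,3,4,5}: X {1,2,3,4,5}->{1,2,3,4} => REVISION
Constraint 2 (X != Z) on D(X)={1,2,3,4} D(Z)={2,3,4,5}: no change => not a revision
Constraint 3 (X != Z) on D(X)={1,2,3,4} D(Z)={2,3,4,5}: no change => not a revision
Constraint 4 (Y < Z) on D(Y)={1,2,3,4,5} D(Z)={2,3,4,5}: Y {1,2,3,4,5}->{1,2,3,4} => REVISION
Total revisions = 2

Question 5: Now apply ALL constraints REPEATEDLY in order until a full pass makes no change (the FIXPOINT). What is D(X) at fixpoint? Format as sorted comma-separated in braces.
Answer: {1,2,3,4}

Derivation:
pass 0 (initial): D(X)={1,2,3,4,5}
pass 1: X {1,2,3,4,5}->{1,2,3,4}; Y {1,2,3,4,5}->{1,2,3,4}
pass 2: no change
Fixpoint after 2 passes: D(X) = {1,2,3,4}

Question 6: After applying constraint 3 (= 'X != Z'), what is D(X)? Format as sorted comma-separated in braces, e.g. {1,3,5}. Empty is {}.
Constraint 1 (X < Z) on D(X)={1,2,3,4,5} D(Z)={2,3,4,5}: X {1,2,3,4,5}->{1,2,3,4}
Constraint 2 (X != Z) on D(X)={1,2,3,4} D(Z)={2,3,4,5}: no change
Constraint 3 (X != Z) on D(X)={1,2,3,4} D(Z)={2,3,4,5}: no change
So after constraint 3: D(X) = {1,2,3,4}

Answer: {1,2,3,4}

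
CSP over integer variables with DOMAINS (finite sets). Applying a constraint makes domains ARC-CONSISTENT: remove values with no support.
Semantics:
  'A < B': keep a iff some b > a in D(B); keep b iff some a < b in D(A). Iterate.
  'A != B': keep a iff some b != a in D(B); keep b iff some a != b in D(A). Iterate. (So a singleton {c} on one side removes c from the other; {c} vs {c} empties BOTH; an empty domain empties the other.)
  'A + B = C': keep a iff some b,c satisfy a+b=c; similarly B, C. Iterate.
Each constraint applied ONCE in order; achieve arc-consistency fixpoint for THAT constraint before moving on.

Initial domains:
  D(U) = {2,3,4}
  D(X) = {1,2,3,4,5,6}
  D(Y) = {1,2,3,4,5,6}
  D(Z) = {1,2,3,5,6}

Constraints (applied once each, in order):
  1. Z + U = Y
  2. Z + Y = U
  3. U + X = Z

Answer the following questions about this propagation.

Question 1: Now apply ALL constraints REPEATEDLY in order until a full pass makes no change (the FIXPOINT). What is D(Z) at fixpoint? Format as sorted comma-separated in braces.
Answer: {}

Derivation:
pass 0 (initial): D(Z)={1,2,3,5,6}
pass 1: U {2,3,4}->{}; X {1,2,3,4,5,6}->{}; Y {1,2,3,4,5,6}->{3}; Z {1,2,3,5,6}->{}
pass 2: Y {3}->{}
pass 3: no change
Fixpoint after 3 passes: D(Z) = {}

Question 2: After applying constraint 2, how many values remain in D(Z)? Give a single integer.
Constraint 1 (Z + U = Y) on D(Z)={1,2,3,5,6} D(U)={2,3,4} D(Y)={1,2,3,4,5,6}: Z {1,2,3,5,6}->{1,2,3}; Y {1,2,3,4,5,6}->{3,4,5,6}
Constraint 2 (Z + Y = U) on D(Z)={1,2,3} D(Y)={3,4,5,6} D(U)={2,3,4}: Z {1,2,3}->{1}; Y {3,4,5,6}->{3}; U {2,3,4}->{4}
So after constraint 2: D(Z)={1}, size = 1

Answer: 1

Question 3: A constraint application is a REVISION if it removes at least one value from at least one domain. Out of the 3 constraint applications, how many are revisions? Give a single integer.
Answer: 3

Derivation:
Constraint 1 (Z + U = Y) on D(Z)={1,2,3,5,6} D(U)={2,3,4} D(Y)={1,2,3,4,5,6}: Z {1,2,3,5,6}->{1,2,3}; Y {1,2,3,4,5,6}->{3,4,5,6} => REVISION
Constraint 2 (Z + Y = U) on D(Z)={1,2,3} D(Y)={3,4,5,6} D(U)={2,3,4}: Z {1,2,3}->{1}; Y {3,4,5,6}->{3}; U {2,3,4}->{4} => REVISION
Constraint 3 (U + X = Z) on D(U)={4} D(X)={1,2,3,4,5,6} D(Z)={1}: U {4}->{}; X {1,2,3,4,5,6}->{}; Z {1}->{} => REVISION
Total revisions = 3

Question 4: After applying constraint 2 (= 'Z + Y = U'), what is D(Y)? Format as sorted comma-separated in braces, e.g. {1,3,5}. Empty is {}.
Answer: {3}

Derivation:
Constraint 1 (Z + U = Y) on D(Z)={1,2,3,5,6} D(U)={2,3,4} D(Y)={1,2,3,4,5,6}: Z {1,2,3,5,6}->{1,2,3}; Y {1,2,3,4,5,6}->{3,4,5,6}
Constraint 2 (Z + Y = U) on D(Z)={1,2,3} D(Y)={3,4,5,6} D(U)={2,3,4}: Z {1,2,3}->{1}; Y {3,4,5,6}->{3}; U {2,3,4}->{4}
So after constraint 2: D(Y) = {3}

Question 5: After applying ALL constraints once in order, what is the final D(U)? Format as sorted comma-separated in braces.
Answer: {}

Derivation:
Constraint 1 (Z + U = Y) on D(Z)={1,2,3,5,6} D(U)={2,3,4} D(Y)={1,2,3,4,5,6}: Z {1,2,3,5,6}->{1,2,3}; Y {1,2,3,4,5,6}->{3,4,5,6}
Constraint 2 (Z + Y = U) on D(Z)={1,2,3} D(Y)={3,4,5,6} D(U)={2,3,4}: Z {1,2,3}->{1}; Y {3,4,5,6}->{3}; U {2,3,4}->{4}
Constraint 3 (U + X = Z) on D(U)={4} D(X)={1,2,3,4,5,6} D(Z)={1}: U {4}->{}; X {1,2,3,4,5,6}->{}; Z {1}->{}
So after all 3 constraints: D(U) = {}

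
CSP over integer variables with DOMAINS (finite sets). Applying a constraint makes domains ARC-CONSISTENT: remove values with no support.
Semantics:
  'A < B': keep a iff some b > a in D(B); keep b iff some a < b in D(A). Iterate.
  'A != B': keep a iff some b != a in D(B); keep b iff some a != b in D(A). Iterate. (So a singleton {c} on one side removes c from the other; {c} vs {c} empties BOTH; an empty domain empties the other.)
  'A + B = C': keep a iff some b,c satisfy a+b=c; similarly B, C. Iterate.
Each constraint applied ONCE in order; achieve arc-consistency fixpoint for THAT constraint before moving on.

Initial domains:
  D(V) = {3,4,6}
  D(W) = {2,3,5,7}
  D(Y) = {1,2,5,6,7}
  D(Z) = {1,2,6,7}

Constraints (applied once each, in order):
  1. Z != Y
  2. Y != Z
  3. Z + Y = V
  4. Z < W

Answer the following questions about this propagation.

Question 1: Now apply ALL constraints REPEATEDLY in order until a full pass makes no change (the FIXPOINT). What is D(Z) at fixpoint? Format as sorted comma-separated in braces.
Answer: {1,2}

Derivation:
pass 0 (initial): D(Z)={1,2,6,7}
pass 1: Y {1,2,5,6,7}->{1,2,5}; Z {1,2,6,7}->{1,2}
pass 2: no change
Fixpoint after 2 passes: D(Z) = {1,2}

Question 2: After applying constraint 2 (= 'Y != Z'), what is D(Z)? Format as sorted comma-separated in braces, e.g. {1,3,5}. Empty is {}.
Answer: {1,2,6,7}

Derivation:
Constraint 1 (Z != Y) on D(Z)={1,2,6,7} D(Y)={1,2,5,6,7}: no change
Constraint 2 (Y != Z) on D(Y)={1,2,5,6,7} D(Z)={1,2,6,7}: no change
So after constraint 2: D(Z) = {1,2,6,7}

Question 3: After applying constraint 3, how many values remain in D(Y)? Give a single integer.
Answer: 3

Derivation:
Constraint 1 (Z != Y) on D(Z)={1,2,6,7} D(Y)={1,2,5,6,7}: no change
Constraint 2 (Y != Z) on D(Y)={1,2,5,6,7} D(Z)={1,2,6,7}: no change
Constraint 3 (Z + Y = V) on D(Z)={1,2,6,7} D(Y)={1,2,5,6,7} D(V)={3,4,6}: Z {1,2,6,7}->{1,2}; Y {1,2,5,6,7}->{1,2,5}
So after constraint 3: D(Y)={1,2,5}, size = 3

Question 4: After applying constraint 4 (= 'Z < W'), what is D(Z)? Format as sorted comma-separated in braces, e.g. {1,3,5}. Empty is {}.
Answer: {1,2}

Derivation:
Constraint 1 (Z != Y) on D(Z)={1,2,6,7} D(Y)={1,2,5,6,7}: no change
Constraint 2 (Y != Z) on D(Y)={1,2,5,6,7} D(Z)={1,2,6,7}: no change
Constraint 3 (Z + Y = V) on D(Z)={1,2,6,7} D(Y)={1,2,5,6,7} D(V)={3,4,6}: Z {1,2,6,7}->{1,2}; Y {1,2,5,6,7}->{1,2,5}
Constraint 4 (Z < W) on D(Z)={1,2} D(W)={2,3,5,7}: no change
So after constraint 4: D(Z) = {1,2}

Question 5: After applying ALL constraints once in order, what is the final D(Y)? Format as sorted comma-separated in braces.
Answer: {1,2,5}

Derivation:
Constraint 1 (Z != Y) on D(Z)={1,2,6,7} D(Y)={1,2,5,6,7}: no change
Constraint 2 (Y != Z) on D(Y)={1,2,5,6,7} D(Z)={1,2,6,7}: no change
Constraint 3 (Z + Y = V) on D(Z)={1,2,6,7} D(Y)={1,2,5,6,7} D(V)={3,4,6}: Z {1,2,6,7}->{1,2}; Y {1,2,5,6,7}->{1,2,5}
Constraint 4 (Z < W) on D(Z)={1,2} D(W)={2,3,5,7}: no change
So after all 4 constraints: D(Y) = {1,2,5}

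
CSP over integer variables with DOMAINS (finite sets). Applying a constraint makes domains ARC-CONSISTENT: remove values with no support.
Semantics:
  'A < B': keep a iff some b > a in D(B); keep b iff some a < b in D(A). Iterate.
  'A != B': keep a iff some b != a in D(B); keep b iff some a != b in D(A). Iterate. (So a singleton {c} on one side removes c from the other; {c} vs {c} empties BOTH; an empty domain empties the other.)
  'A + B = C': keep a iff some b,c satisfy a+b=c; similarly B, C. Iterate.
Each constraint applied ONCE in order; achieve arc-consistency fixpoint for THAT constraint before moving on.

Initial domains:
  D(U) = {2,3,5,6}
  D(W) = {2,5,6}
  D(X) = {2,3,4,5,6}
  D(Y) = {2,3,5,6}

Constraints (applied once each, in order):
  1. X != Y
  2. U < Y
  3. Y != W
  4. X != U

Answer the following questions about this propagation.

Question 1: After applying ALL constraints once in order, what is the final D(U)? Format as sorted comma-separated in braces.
Answer: {2,3,5}

Derivation:
Constraint 1 (X != Y) on D(X)={2,3,4,5,6} D(Y)={2,3,5,6}: no change
Constraint 2 (U < Y) on D(U)={2,3,5,6} D(Y)={2,3,5,6}: U {2,3,5,6}->{2,3,5}; Y {2,3,5,6}->{3,5,6}
Constraint 3 (Y != W) on D(Y)={3,5,6} D(W)={2,5,6}: no change
Constraint 4 (X != U) on D(X)={2,3,4,5,6} D(U)={2,3,5}: no change
So after all 4 constraints: D(U) = {2,3,5}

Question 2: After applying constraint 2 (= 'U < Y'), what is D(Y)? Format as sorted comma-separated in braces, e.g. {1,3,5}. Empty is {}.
Answer: {3,5,6}

Derivation:
Constraint 1 (X != Y) on D(X)={2,3,4,5,6} D(Y)={2,3,5,6}: no change
Constraint 2 (U < Y) on D(U)={2,3,5,6} D(Y)={2,3,5,6}: U {2,3,5,6}->{2,3,5}; Y {2,3,5,6}->{3,5,6}
So after constraint 2: D(Y) = {3,5,6}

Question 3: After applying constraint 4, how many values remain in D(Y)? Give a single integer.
Constraint 1 (X != Y) on D(X)={2,3,4,5,6} D(Y)={2,3,5,6}: no change
Constraint 2 (U < Y) on D(U)={2,3,5,6} D(Y)={2,3,5,6}: U {2,3,5,6}->{2,3,5}; Y {2,3,5,6}->{3,5,6}
Constraint 3 (Y != W) on D(Y)={3,5,6} D(W)={2,5,6}: no change
Constraint 4 (X != U) on D(X)={2,3,4,5,6} D(U)={2,3,5}: no change
So after constraint 4: D(Y)={3,5,6}, size = 3

Answer: 3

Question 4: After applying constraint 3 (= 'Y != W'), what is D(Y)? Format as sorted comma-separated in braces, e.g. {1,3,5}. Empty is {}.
Constraint 1 (X != Y) on D(X)={2,3,4,5,6} D(Y)={2,3,5,6}: no change
Constraint 2 (U < Y) on D(U)={2,3,5,6} D(Y)={2,3,5,6}: U {2,3,5,6}->{2,3,5}; Y {2,3,5,6}->{3,5,6}
Constraint 3 (Y != W) on D(Y)={3,5,6} D(W)={2,5,6}: no change
So after constraint 3: D(Y) = {3,5,6}

Answer: {3,5,6}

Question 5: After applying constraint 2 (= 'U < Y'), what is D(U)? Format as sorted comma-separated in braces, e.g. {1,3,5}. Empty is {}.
Constraint 1 (X != Y) on D(X)={2,3,4,5,6} D(Y)={2,3,5,6}: no change
Constraint 2 (U < Y) on D(U)={2,3,5,6} D(Y)={2,3,5,6}: U {2,3,5,6}->{2,3,5}; Y {2,3,5,6}->{3,5,6}
So after constraint 2: D(U) = {2,3,5}

Answer: {2,3,5}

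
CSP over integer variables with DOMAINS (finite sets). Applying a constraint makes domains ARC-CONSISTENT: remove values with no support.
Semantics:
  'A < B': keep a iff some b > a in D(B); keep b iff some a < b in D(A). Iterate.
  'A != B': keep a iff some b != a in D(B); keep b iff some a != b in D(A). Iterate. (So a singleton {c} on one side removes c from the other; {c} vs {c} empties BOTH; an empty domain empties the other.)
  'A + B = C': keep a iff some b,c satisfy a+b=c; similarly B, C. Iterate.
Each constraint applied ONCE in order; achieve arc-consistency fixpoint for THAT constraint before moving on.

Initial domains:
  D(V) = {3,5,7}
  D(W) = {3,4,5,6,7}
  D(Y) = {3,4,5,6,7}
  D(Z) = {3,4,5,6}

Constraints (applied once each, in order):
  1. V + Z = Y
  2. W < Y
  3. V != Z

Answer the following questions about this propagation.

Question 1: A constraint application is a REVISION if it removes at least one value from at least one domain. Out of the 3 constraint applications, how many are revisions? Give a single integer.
Constraint 1 (V + Z = Y) on D(V)={3,5,7} D(Z)={3,4,5,6} D(Y)={3,4,5,6,7}: V {3,5,7}->{3}; Z {3,4,5,6}->{3,4}; Y {3,4,5,6,7}->{6,7} => REVISION
Constraint 2 (W < Y) on D(W)={3,4,5,6,7} D(Y)={6,7}: W {3,4,5,6,7}->{3,4,5,6} => REVISION
Constraint 3 (V != Z) on D(V)={3} D(Z)={3,4}: Z {3,4}->{4} => REVISION
Total revisions = 3

Answer: 3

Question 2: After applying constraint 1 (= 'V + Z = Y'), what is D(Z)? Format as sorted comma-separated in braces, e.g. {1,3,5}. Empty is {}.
Constraint 1 (V + Z = Y) on D(V)={3,5,7} D(Z)={3,4,5,6} D(Y)={3,4,5,6,7}: V {3,5,7}->{3}; Z {3,4,5,6}->{3,4}; Y {3,4,5,6,7}->{6,7}
So after constraint 1: D(Z) = {3,4}

Answer: {3,4}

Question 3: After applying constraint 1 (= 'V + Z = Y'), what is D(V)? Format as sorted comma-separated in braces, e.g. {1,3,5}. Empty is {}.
Answer: {3}

Derivation:
Constraint 1 (V + Z = Y) on D(V)={3,5,7} D(Z)={3,4,5,6} D(Y)={3,4,5,6,7}: V {3,5,7}->{3}; Z {3,4,5,6}->{3,4}; Y {3,4,5,6,7}->{6,7}
So after constraint 1: D(V) = {3}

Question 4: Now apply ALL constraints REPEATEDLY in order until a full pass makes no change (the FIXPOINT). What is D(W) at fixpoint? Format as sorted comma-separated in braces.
Answer: {3,4,5,6}

Derivation:
pass 0 (initial): D(W)={3,4,5,6,7}
pass 1: V {3,5,7}->{3}; W {3,4,5,6,7}->{3,4,5,6}; Y {3,4,5,6,7}->{6,7}; Z {3,4,5,6}->{4}
pass 2: Y {6,7}->{7}
pass 3: no change
Fixpoint after 3 passes: D(W) = {3,4,5,6}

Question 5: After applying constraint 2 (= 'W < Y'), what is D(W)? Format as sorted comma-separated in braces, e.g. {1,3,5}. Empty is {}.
Answer: {3,4,5,6}

Derivation:
Constraint 1 (V + Z = Y) on D(V)={3,5,7} D(Z)={3,4,5,6} D(Y)={3,4,5,6,7}: V {3,5,7}->{3}; Z {3,4,5,6}->{3,4}; Y {3,4,5,6,7}->{6,7}
Constraint 2 (W < Y) on D(W)={3,4,5,6,7} D(Y)={6,7}: W {3,4,5,6,7}->{3,4,5,6}
So after constraint 2: D(W) = {3,4,5,6}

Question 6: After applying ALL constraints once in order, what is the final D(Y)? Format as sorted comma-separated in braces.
Constraint 1 (V + Z = Y) on D(V)={3,5,7} D(Z)={3,4,5,6} D(Y)={3,4,5,6,7}: V {3,5,7}->{3}; Z {3,4,5,6}->{3,4}; Y {3,4,5,6,7}->{6,7}
Constraint 2 (W < Y) on D(W)={3,4,5,6,7} D(Y)={6,7}: W {3,4,5,6,7}->{3,4,5,6}
Constraint 3 (V != Z) on D(V)={3} D(Z)={3,4}: Z {3,4}->{4}
So after all 3 constraints: D(Y) = {6,7}

Answer: {6,7}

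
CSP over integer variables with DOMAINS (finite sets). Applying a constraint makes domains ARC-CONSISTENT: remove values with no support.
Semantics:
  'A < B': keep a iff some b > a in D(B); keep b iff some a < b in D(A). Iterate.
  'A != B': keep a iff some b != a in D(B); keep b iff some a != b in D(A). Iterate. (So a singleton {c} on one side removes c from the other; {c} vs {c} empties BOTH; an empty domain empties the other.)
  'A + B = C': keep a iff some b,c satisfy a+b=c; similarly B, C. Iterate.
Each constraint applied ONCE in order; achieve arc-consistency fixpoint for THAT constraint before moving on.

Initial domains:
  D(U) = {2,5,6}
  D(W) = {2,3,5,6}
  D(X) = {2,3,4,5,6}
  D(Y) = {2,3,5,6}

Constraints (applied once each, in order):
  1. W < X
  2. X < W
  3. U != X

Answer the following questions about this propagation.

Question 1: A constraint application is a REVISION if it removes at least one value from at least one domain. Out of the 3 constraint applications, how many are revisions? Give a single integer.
Answer: 2

Derivation:
Constraint 1 (W < X) on D(W)={2,3,5,6} D(X)={2,3,4,5,6}: W {2,3,5,6}->{2,3,5}; X {2,3,4,5,6}->{3,4,5,6} => REVISION
Constraint 2 (X < W) on D(X)={3,4,5,6} D(W)={2,3,5}: X {3,4,5,6}->{3,4}; W {2,3,5}->{5} => REVISION
Constraint 3 (U != X) on D(U)={2,5,6} D(X)={3,4}: no change => not a revision
Total revisions = 2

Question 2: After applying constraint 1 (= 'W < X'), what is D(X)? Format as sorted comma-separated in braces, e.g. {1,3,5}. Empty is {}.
Answer: {3,4,5,6}

Derivation:
Constraint 1 (W < X) on D(W)={2,3,5,6} D(X)={2,3,4,5,6}: W {2,3,5,6}->{2,3,5}; X {2,3,4,5,6}->{3,4,5,6}
So after constraint 1: D(X) = {3,4,5,6}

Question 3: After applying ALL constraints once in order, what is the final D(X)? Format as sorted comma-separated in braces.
Constraint 1 (W < X) on D(W)={2,3,5,6} D(X)={2,3,4,5,6}: W {2,3,5,6}->{2,3,5}; X {2,3,4,5,6}->{3,4,5,6}
Constraint 2 (X < W) on D(X)={3,4,5,6} D(W)={2,3,5}: X {3,4,5,6}->{3,4}; W {2,3,5}->{5}
Constraint 3 (U != X) on D(U)={2,5,6} D(X)={3,4}: no change
So after all 3 constraints: D(X) = {3,4}

Answer: {3,4}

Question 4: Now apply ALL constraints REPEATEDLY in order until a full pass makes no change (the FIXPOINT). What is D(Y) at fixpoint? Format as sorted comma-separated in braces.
Answer: {2,3,5,6}

Derivation:
pass 0 (initial): D(Y)={2,3,5,6}
pass 1: W {2,3,5,6}->{5}; X {2,3,4,5,6}->{3,4}
pass 2: U {2,5,6}->{}; W {5}->{}; X {3,4}->{}
pass 3: no change
Fixpoint after 3 passes: D(Y) = {2,3,5,6}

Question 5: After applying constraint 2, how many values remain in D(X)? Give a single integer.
Constraint 1 (W < X) on D(W)={2,3,5,6} D(X)={2,3,4,5,6}: W {2,3,5,6}->{2,3,5}; X {2,3,4,5,6}->{3,4,5,6}
Constraint 2 (X < W) on D(X)={3,4,5,6} D(W)={2,3,5}: X {3,4,5,6}->{3,4}; W {2,3,5}->{5}
So after constraint 2: D(X)={3,4}, size = 2

Answer: 2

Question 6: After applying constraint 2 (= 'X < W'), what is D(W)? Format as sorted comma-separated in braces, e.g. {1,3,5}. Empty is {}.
Constraint 1 (W < X) on D(W)={2,3,5,6} D(X)={2,3,4,5,6}: W {2,3,5,6}->{2,3,5}; X {2,3,4,5,6}->{3,4,5,6}
Constraint 2 (X < W) on D(X)={3,4,5,6} D(W)={2,3,5}: X {3,4,5,6}->{3,4}; W {2,3,5}->{5}
So after constraint 2: D(W) = {5}

Answer: {5}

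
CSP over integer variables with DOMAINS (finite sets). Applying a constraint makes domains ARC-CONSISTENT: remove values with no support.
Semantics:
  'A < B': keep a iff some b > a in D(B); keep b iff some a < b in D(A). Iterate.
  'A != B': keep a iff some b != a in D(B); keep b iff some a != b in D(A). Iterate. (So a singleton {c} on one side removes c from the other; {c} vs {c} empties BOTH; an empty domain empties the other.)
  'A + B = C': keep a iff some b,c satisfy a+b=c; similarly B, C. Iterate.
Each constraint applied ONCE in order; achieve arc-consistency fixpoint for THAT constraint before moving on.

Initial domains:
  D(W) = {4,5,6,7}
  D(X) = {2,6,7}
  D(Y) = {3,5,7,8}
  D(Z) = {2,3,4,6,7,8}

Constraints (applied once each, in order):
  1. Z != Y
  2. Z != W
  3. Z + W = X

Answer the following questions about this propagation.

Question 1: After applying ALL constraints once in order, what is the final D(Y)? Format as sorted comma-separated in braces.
Answer: {3,5,7,8}

Derivation:
Constraint 1 (Z != Y) on D(Z)={2,3,4,6,7,8} D(Y)={3,5,7,8}: no change
Constraint 2 (Z != W) on D(Z)={2,3,4,6,7,8} D(W)={4,5,6,7}: no change
Constraint 3 (Z + W = X) on D(Z)={2,3,4,6,7,8} D(W)={4,5,6,7} D(X)={2,6,7}: Z {2,3,4,6,7,8}->{2,3}; W {4,5,6,7}->{4,5}; X {2,6,7}->{6,7}
So after all 3 constraints: D(Y) = {3,5,7,8}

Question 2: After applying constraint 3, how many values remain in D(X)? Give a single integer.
Answer: 2

Derivation:
Constraint 1 (Z != Y) on D(Z)={2,3,4,6,7,8} D(Y)={3,5,7,8}: no change
Constraint 2 (Z != W) on D(Z)={2,3,4,6,7,8} D(W)={4,5,6,7}: no change
Constraint 3 (Z + W = X) on D(Z)={2,3,4,6,7,8} D(W)={4,5,6,7} D(X)={2,6,7}: Z {2,3,4,6,7,8}->{2,3}; W {4,5,6,7}->{4,5}; X {2,6,7}->{6,7}
So after constraint 3: D(X)={6,7}, size = 2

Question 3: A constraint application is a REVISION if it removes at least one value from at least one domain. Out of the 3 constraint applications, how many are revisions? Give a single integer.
Constraint 1 (Z != Y) on D(Z)={2,3,4,6,7,8} D(Y)={3,5,7,8}: no change => not a revision
Constraint 2 (Z != W) on D(Z)={2,3,4,6,7,8} D(W)={4,5,6,7}: no change => not a revision
Constraint 3 (Z + W = X) on D(Z)={2,3,4,6,7,8} D(W)={4,5,6,7} D(X)={2,6,7}: Z {2,3,4,6,7,8}->{2,3}; W {4,5,6,7}->{4,5}; X {2,6,7}->{6,7} => REVISION
Total revisions = 1

Answer: 1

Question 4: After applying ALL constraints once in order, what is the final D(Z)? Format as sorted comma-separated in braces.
Answer: {2,3}

Derivation:
Constraint 1 (Z != Y) on D(Z)={2,3,4,6,7,8} D(Y)={3,5,7,8}: no change
Constraint 2 (Z != W) on D(Z)={2,3,4,6,7,8} D(W)={4,5,6,7}: no change
Constraint 3 (Z + W = X) on D(Z)={2,3,4,6,7,8} D(W)={4,5,6,7} D(X)={2,6,7}: Z {2,3,4,6,7,8}->{2,3}; W {4,5,6,7}->{4,5}; X {2,6,7}->{6,7}
So after all 3 constraints: D(Z) = {2,3}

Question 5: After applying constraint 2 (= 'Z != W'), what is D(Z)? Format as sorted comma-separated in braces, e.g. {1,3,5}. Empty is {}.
Constraint 1 (Z != Y) on D(Z)={2,3,4,6,7,8} D(Y)={3,5,7,8}: no change
Constraint 2 (Z != W) on D(Z)={2,3,4,6,7,8} D(W)={4,5,6,7}: no change
So after constraint 2: D(Z) = {2,3,4,6,7,8}

Answer: {2,3,4,6,7,8}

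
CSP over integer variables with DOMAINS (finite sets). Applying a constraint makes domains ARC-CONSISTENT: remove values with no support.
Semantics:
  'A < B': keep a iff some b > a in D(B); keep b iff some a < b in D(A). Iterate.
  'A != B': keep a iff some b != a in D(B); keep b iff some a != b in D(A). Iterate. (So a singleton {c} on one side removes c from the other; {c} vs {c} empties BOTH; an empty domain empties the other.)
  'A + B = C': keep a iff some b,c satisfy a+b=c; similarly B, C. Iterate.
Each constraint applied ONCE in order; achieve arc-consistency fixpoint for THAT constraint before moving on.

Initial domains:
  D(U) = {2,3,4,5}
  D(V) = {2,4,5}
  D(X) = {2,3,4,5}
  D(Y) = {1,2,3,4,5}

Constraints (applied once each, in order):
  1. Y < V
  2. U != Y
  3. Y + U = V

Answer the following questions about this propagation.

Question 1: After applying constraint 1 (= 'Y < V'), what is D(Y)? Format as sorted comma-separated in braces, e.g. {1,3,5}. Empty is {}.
Answer: {1,2,3,4}

Derivation:
Constraint 1 (Y < V) on D(Y)={1,2,3,4,5} D(V)={2,4,5}: Y {1,2,3,4,5}->{1,2,3,4}
So after constraint 1: D(Y) = {1,2,3,4}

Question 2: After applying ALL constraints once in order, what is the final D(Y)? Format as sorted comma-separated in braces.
Constraint 1 (Y < V) on D(Y)={1,2,3,4,5} D(V)={2,4,5}: Y {1,2,3,4,5}->{1,2,3,4}
Constraint 2 (U != Y) on D(U)={2,3,4,5} D(Y)={1,2,3,4}: no change
Constraint 3 (Y + U = V) on D(Y)={1,2,3,4} D(U)={2,3,4,5} D(V)={2,4,5}: Y {1,2,3,4}->{1,2,3}; U {2,3,4,5}->{2,3,4}; V {2,4,5}->{4,5}
So after all 3 constraints: D(Y) = {1,2,3}

Answer: {1,2,3}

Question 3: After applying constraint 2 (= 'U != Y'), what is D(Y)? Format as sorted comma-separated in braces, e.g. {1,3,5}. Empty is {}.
Constraint 1 (Y < V) on D(Y)={1,2,3,4,5} D(V)={2,4,5}: Y {1,2,3,4,5}->{1,2,3,4}
Constraint 2 (U != Y) on D(U)={2,3,4,5} D(Y)={1,2,3,4}: no change
So after constraint 2: D(Y) = {1,2,3,4}

Answer: {1,2,3,4}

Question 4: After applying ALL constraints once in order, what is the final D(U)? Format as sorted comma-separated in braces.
Constraint 1 (Y < V) on D(Y)={1,2,3,4,5} D(V)={2,4,5}: Y {1,2,3,4,5}->{1,2,3,4}
Constraint 2 (U != Y) on D(U)={2,3,4,5} D(Y)={1,2,3,4}: no change
Constraint 3 (Y + U = V) on D(Y)={1,2,3,4} D(U)={2,3,4,5} D(V)={2,4,5}: Y {1,2,3,4}->{1,2,3}; U {2,3,4,5}->{2,3,4}; V {2,4,5}->{4,5}
So after all 3 constraints: D(U) = {2,3,4}

Answer: {2,3,4}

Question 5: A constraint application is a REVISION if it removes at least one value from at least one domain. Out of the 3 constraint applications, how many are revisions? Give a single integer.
Answer: 2

Derivation:
Constraint 1 (Y < V) on D(Y)={1,2,3,4,5} D(V)={2,4,5}: Y {1,2,3,4,5}->{1,2,3,4} => REVISION
Constraint 2 (U != Y) on D(U)={2,3,4,5} D(Y)={1,2,3,4}: no change => not a revision
Constraint 3 (Y + U = V) on D(Y)={1,2,3,4} D(U)={2,3,4,5} D(V)={2,4,5}: Y {1,2,3,4}->{1,2,3}; U {2,3,4,5}->{2,3,4}; V {2,4,5}->{4,5} => REVISION
Total revisions = 2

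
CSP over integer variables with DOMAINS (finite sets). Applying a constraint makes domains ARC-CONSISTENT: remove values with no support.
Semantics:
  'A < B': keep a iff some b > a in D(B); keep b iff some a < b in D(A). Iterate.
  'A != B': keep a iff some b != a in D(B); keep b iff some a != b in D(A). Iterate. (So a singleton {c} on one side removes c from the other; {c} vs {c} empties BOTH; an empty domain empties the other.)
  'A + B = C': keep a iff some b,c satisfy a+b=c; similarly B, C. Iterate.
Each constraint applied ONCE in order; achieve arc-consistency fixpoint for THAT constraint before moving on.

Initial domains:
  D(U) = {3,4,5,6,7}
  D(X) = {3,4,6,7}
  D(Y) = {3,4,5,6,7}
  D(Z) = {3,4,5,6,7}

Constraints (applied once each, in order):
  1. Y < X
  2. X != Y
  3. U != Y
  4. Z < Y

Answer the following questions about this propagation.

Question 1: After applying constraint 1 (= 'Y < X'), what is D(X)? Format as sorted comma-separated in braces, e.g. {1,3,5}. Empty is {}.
Constraint 1 (Y < X) on D(Y)={3,4,5,6,7} D(X)={3,4,6,7}: Y {3,4,5,6,7}->{3,4,5,6}; X {3,4,6,7}->{4,6,7}
So after constraint 1: D(X) = {4,6,7}

Answer: {4,6,7}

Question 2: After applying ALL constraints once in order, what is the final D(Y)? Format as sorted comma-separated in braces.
Constraint 1 (Y < X) on D(Y)={3,4,5,6,7} D(X)={3,4,6,7}: Y {3,4,5,6,7}->{3,4,5,6}; X {3,4,6,7}->{4,6,7}
Constraint 2 (X != Y) on D(X)={4,6,7} D(Y)={3,4,5,6}: no change
Constraint 3 (U != Y) on D(U)={3,4,5,6,7} D(Y)={3,4,5,6}: no change
Constraint 4 (Z < Y) on D(Z)={3,4,5,6,7} D(Y)={3,4,5,6}: Z {3,4,5,6,7}->{3,4,5}; Y {3,4,5,6}->{4,5,6}
So after all 4 constraints: D(Y) = {4,5,6}

Answer: {4,5,6}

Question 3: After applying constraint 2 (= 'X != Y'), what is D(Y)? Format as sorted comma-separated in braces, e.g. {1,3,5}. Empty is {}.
Answer: {3,4,5,6}

Derivation:
Constraint 1 (Y < X) on D(Y)={3,4,5,6,7} D(X)={3,4,6,7}: Y {3,4,5,6,7}->{3,4,5,6}; X {3,4,6,7}->{4,6,7}
Constraint 2 (X != Y) on D(X)={4,6,7} D(Y)={3,4,5,6}: no change
So after constraint 2: D(Y) = {3,4,5,6}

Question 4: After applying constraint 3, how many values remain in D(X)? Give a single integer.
Answer: 3

Derivation:
Constraint 1 (Y < X) on D(Y)={3,4,5,6,7} D(X)={3,4,6,7}: Y {3,4,5,6,7}->{3,4,5,6}; X {3,4,6,7}->{4,6,7}
Constraint 2 (X != Y) on D(X)={4,6,7} D(Y)={3,4,5,6}: no change
Constraint 3 (U != Y) on D(U)={3,4,5,6,7} D(Y)={3,4,5,6}: no change
So after constraint 3: D(X)={4,6,7}, size = 3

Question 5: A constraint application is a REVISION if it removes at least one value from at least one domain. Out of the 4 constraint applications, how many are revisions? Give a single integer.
Answer: 2

Derivation:
Constraint 1 (Y < X) on D(Y)={3,4,5,6,7} D(X)={3,4,6,7}: Y {3,4,5,6,7}->{3,4,5,6}; X {3,4,6,7}->{4,6,7} => REVISION
Constraint 2 (X != Y) on D(X)={4,6,7} D(Y)={3,4,5,6}: no change => not a revision
Constraint 3 (U != Y) on D(U)={3,4,5,6,7} D(Y)={3,4,5,6}: no change => not a revision
Constraint 4 (Z < Y) on D(Z)={3,4,5,6,7} D(Y)={3,4,5,6}: Z {3,4,5,6,7}->{3,4,5}; Y {3,4,5,6}->{4,5,6} => REVISION
Total revisions = 2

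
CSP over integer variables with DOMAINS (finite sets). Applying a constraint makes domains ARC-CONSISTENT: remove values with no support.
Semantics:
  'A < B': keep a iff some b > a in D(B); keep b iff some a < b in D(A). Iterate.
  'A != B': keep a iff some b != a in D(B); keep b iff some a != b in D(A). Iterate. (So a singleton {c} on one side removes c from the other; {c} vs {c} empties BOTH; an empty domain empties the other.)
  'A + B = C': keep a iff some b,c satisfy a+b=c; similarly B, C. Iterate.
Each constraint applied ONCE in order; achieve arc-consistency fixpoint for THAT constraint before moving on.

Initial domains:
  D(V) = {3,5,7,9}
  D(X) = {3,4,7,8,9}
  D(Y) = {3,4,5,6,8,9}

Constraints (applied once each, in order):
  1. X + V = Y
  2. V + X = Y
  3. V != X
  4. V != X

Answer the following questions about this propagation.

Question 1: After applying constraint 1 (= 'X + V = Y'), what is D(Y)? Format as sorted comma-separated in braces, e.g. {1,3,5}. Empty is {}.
Answer: {6,8,9}

Derivation:
Constraint 1 (X + V = Y) on D(X)={3,4,7,8,9} D(V)={3,5,7,9} D(Y)={3,4,5,6,8,9}: X {3,4,7,8,9}->{3,4}; V {3,5,7,9}->{3,5}; Y {3,4,5,6,8,9}->{6,8,9}
So after constraint 1: D(Y) = {6,8,9}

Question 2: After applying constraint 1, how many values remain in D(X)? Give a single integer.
Answer: 2

Derivation:
Constraint 1 (X + V = Y) on D(X)={3,4,7,8,9} D(V)={3,5,7,9} D(Y)={3,4,5,6,8,9}: X {3,4,7,8,9}->{3,4}; V {3,5,7,9}->{3,5}; Y {3,4,5,6,8,9}->{6,8,9}
So after constraint 1: D(X)={3,4}, size = 2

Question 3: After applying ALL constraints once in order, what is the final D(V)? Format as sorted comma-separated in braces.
Answer: {3,5}

Derivation:
Constraint 1 (X + V = Y) on D(X)={3,4,7,8,9} D(V)={3,5,7,9} D(Y)={3,4,5,6,8,9}: X {3,4,7,8,9}->{3,4}; V {3,5,7,9}->{3,5}; Y {3,4,5,6,8,9}->{6,8,9}
Constraint 2 (V + X = Y) on D(V)={3,5} D(X)={3,4} D(Y)={6,8,9}: no change
Constraint 3 (V != X) on D(V)={3,5} D(X)={3,4}: no change
Constraint 4 (V != X) on D(V)={3,5} D(X)={3,4}: no change
So after all 4 constraints: D(V) = {3,5}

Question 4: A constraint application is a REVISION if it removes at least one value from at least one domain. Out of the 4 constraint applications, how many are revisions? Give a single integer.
Constraint 1 (X + V = Y) on D(X)={3,4,7,8,9} D(V)={3,5,7,9} D(Y)={3,4,5,6,8,9}: X {3,4,7,8,9}->{3,4}; V {3,5,7,9}->{3,5}; Y {3,4,5,6,8,9}->{6,8,9} => REVISION
Constraint 2 (V + X = Y) on D(V)={3,5} D(X)={3,4} D(Y)={6,8,9}: no change => not a revision
Constraint 3 (V != X) on D(V)={3,5} D(X)={3,4}: no change => not a revision
Constraint 4 (V != X) on D(V)={3,5} D(X)={3,4}: no change => not a revision
Total revisions = 1

Answer: 1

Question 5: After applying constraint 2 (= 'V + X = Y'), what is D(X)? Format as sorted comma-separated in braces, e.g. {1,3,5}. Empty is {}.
Answer: {3,4}

Derivation:
Constraint 1 (X + V = Y) on D(X)={3,4,7,8,9} D(V)={3,5,7,9} D(Y)={3,4,5,6,8,9}: X {3,4,7,8,9}->{3,4}; V {3,5,7,9}->{3,5}; Y {3,4,5,6,8,9}->{6,8,9}
Constraint 2 (V + X = Y) on D(V)={3,5} D(X)={3,4} D(Y)={6,8,9}: no change
So after constraint 2: D(X) = {3,4}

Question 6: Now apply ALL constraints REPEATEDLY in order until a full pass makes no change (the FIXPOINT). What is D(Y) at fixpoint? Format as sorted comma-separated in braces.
Answer: {6,8,9}

Derivation:
pass 0 (initial): D(Y)={3,4,5,6,8,9}
pass 1: V {3,5,7,9}->{3,5}; X {3,4,7,8,9}->{3,4}; Y {3,4,5,6,8,9}->{6,8,9}
pass 2: no change
Fixpoint after 2 passes: D(Y) = {6,8,9}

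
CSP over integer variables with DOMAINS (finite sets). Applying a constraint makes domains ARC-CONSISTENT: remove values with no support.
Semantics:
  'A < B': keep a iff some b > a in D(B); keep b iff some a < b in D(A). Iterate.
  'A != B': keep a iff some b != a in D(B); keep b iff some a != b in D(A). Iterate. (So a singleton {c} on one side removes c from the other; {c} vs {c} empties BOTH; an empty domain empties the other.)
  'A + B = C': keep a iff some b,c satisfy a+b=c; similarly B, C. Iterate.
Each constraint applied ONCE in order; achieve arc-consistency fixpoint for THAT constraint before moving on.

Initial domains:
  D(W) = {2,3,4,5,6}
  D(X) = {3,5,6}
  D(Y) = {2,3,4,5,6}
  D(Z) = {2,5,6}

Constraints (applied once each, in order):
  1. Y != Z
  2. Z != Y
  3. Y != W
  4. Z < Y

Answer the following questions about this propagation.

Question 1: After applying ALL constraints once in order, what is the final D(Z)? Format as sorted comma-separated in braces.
Answer: {2,5}

Derivation:
Constraint 1 (Y != Z) on D(Y)={2,3,4,5,6} D(Z)={2,5,6}: no change
Constraint 2 (Z != Y) on D(Z)={2,5,6} D(Y)={2,3,4,5,6}: no change
Constraint 3 (Y != W) on D(Y)={2,3,4,5,6} D(W)={2,3,4,5,6}: no change
Constraint 4 (Z < Y) on D(Z)={2,5,6} D(Y)={2,3,4,5,6}: Z {2,5,6}->{2,5}; Y {2,3,4,5,6}->{3,4,5,6}
So after all 4 constraints: D(Z) = {2,5}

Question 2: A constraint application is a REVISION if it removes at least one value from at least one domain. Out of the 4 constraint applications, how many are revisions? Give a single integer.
Constraint 1 (Y != Z) on D(Y)={2,3,4,5,6} D(Z)={2,5,6}: no change => not a revision
Constraint 2 (Z != Y) on D(Z)={2,5,6} D(Y)={2,3,4,5,6}: no change => not a revision
Constraint 3 (Y != W) on D(Y)={2,3,4,5,6} D(W)={2,3,4,5,6}: no change => not a revision
Constraint 4 (Z < Y) on D(Z)={2,5,6} D(Y)={2,3,4,5,6}: Z {2,5,6}->{2,5}; Y {2,3,4,5,6}->{3,4,5,6} => REVISION
Total revisions = 1

Answer: 1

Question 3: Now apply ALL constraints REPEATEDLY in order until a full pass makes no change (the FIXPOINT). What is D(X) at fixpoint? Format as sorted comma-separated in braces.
Answer: {3,5,6}

Derivation:
pass 0 (initial): D(X)={3,5,6}
pass 1: Y {2,3,4,5,6}->{3,4,5,6}; Z {2,5,6}->{2,5}
pass 2: no change
Fixpoint after 2 passes: D(X) = {3,5,6}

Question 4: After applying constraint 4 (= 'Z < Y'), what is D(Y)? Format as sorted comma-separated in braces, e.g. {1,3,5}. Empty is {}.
Constraint 1 (Y != Z) on D(Y)={2,3,4,5,6} D(Z)={2,5,6}: no change
Constraint 2 (Z != Y) on D(Z)={2,5,6} D(Y)={2,3,4,5,6}: no change
Constraint 3 (Y != W) on D(Y)={2,3,4,5,6} D(W)={2,3,4,5,6}: no change
Constraint 4 (Z < Y) on D(Z)={2,5,6} D(Y)={2,3,4,5,6}: Z {2,5,6}->{2,5}; Y {2,3,4,5,6}->{3,4,5,6}
So after constraint 4: D(Y) = {3,4,5,6}

Answer: {3,4,5,6}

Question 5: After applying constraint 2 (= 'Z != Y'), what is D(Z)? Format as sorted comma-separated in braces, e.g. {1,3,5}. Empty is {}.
Constraint 1 (Y != Z) on D(Y)={2,3,4,5,6} D(Z)={2,5,6}: no change
Constraint 2 (Z != Y) on D(Z)={2,5,6} D(Y)={2,3,4,5,6}: no change
So after constraint 2: D(Z) = {2,5,6}

Answer: {2,5,6}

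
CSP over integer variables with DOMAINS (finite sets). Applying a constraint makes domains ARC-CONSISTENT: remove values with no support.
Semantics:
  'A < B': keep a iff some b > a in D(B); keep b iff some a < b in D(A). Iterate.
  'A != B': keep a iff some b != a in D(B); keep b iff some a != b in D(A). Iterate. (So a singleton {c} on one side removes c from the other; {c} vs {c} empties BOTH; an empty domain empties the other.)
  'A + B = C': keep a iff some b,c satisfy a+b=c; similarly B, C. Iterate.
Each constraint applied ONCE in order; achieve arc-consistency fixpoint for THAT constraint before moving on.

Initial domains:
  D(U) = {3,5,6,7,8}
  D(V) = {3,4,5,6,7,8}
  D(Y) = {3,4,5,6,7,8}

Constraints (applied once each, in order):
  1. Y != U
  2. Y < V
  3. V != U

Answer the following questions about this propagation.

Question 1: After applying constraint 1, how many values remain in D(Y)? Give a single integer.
Answer: 6

Derivation:
Constraint 1 (Y != U) on D(Y)={3,4,5,6,7,8} D(U)={3,5,6,7,8}: no change
So after constraint 1: D(Y)={3,4,5,6,7,8}, size = 6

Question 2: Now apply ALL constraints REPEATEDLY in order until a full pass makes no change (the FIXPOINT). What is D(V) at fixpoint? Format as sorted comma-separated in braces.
Answer: {4,5,6,7,8}

Derivation:
pass 0 (initial): D(V)={3,4,5,6,7,8}
pass 1: V {3,4,5,6,7,8}->{4,5,6,7,8}; Y {3,4,5,6,7,8}->{3,4,5,6,7}
pass 2: no change
Fixpoint after 2 passes: D(V) = {4,5,6,7,8}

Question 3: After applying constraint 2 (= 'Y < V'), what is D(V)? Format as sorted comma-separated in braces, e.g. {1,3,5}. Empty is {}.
Constraint 1 (Y != U) on D(Y)={3,4,5,6,7,8} D(U)={3,5,6,7,8}: no change
Constraint 2 (Y < V) on D(Y)={3,4,5,6,7,8} D(V)={3,4,5,6,7,8}: Y {3,4,5,6,7,8}->{3,4,5,6,7}; V {3,4,5,6,7,8}->{4,5,6,7,8}
So after constraint 2: D(V) = {4,5,6,7,8}

Answer: {4,5,6,7,8}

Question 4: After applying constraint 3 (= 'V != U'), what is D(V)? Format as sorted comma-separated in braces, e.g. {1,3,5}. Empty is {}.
Answer: {4,5,6,7,8}

Derivation:
Constraint 1 (Y != U) on D(Y)={3,4,5,6,7,8} D(U)={3,5,6,7,8}: no change
Constraint 2 (Y < V) on D(Y)={3,4,5,6,7,8} D(V)={3,4,5,6,7,8}: Y {3,4,5,6,7,8}->{3,4,5,6,7}; V {3,4,5,6,7,8}->{4,5,6,7,8}
Constraint 3 (V != U) on D(V)={4,5,6,7,8} D(U)={3,5,6,7,8}: no change
So after constraint 3: D(V) = {4,5,6,7,8}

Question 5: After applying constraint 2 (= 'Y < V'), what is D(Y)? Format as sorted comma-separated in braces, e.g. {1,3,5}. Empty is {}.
Answer: {3,4,5,6,7}

Derivation:
Constraint 1 (Y != U) on D(Y)={3,4,5,6,7,8} D(U)={3,5,6,7,8}: no change
Constraint 2 (Y < V) on D(Y)={3,4,5,6,7,8} D(V)={3,4,5,6,7,8}: Y {3,4,5,6,7,8}->{3,4,5,6,7}; V {3,4,5,6,7,8}->{4,5,6,7,8}
So after constraint 2: D(Y) = {3,4,5,6,7}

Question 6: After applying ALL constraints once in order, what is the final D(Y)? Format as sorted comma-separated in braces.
Constraint 1 (Y != U) on D(Y)={3,4,5,6,7,8} D(U)={3,5,6,7,8}: no change
Constraint 2 (Y < V) on D(Y)={3,4,5,6,7,8} D(V)={3,4,5,6,7,8}: Y {3,4,5,6,7,8}->{3,4,5,6,7}; V {3,4,5,6,7,8}->{4,5,6,7,8}
Constraint 3 (V != U) on D(V)={4,5,6,7,8} D(U)={3,5,6,7,8}: no change
So after all 3 constraints: D(Y) = {3,4,5,6,7}

Answer: {3,4,5,6,7}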